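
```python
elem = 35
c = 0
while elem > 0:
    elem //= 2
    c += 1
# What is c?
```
Trace:
  elem=35
  elem=35, c=0
  elem=17, c=1
  elem=8, c=2
  elem=4, c=3
  elem=2, c=4
  elem=1, c=5
  elem=0, c=6

Final answer: 6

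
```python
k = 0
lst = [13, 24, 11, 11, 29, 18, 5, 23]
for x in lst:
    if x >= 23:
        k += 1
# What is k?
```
Trace:
  k=0
  k=0, x=13
  k=1, x=24
  k=1, x=11
  k=1, x=11
  k=2, x=29
  k=2, x=18
  k=2, x=5
  k=3, x=23

Final answer: 3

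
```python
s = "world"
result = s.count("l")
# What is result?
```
Trace:
  s='world'
  s='world', result=1

Final answer: 1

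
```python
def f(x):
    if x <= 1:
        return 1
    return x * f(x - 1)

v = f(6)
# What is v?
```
Call trace:
f(x=6)
  f(x=5)
    f(x=4)
      f(x=3)
        f(x=2)
          f(x=1)
          -> return 1
        -> return 2
      -> return 6
    -> return 24
  -> return 120
-> return 720

Final answer: 720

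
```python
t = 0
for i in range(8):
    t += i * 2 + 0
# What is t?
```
Trace:
  t=0
  t=0, i=0
  t=2, i=1
  t=6, i=2
  t=12, i=3
  t=20, i=4
  t=30, i=5
  t=42, i=6
  t=56, i=7

Final answer: 56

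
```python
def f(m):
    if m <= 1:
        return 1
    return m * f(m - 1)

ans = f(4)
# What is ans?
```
Call trace:
f(m=4)
  f(m=3)
    f(m=2)
      f(m=1)
      -> return 1
    -> return 2
  -> return 6
-> return 24

Final answer: 24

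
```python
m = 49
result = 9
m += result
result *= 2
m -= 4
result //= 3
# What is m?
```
Trace:
  m=49
  m=49, result=9
  m=58, result=9
  m=58, result=18
  m=54, result=18
  m=54, result=6

Final answer: 54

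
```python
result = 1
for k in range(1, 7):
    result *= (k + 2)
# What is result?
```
Trace:
  result=1
  result=3, k=1
  result=12, k=2
  result=60, k=3
  result=360, k=4
  result=2520, k=5
  result=20160, k=6

Final answer: 20160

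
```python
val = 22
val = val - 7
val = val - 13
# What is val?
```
Trace:
  val=22
  val=15
  val=2

Final answer: 2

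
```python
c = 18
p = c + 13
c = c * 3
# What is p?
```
Trace:
  c=18
  c=18, p=31
  c=54, p=31

Final answer: 31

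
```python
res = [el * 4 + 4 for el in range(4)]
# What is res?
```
Trace:
  el=0
  el=1
  el=2
  el=3
  res=[4, 8, 12, 16]

Final answer: [4, 8, 12, 16]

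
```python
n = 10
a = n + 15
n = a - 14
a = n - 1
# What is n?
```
Trace:
  n=10
  n=10, a=25
  n=11, a=25
  n=11, a=10

Final answer: 11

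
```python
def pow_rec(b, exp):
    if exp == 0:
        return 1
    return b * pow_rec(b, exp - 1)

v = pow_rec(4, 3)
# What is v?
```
Call trace:
pow_rec(b=4, exp=3)
  pow_rec(b=4, exp=2)
    pow_rec(b=4, exp=1)
      pow_rec(b=4, exp=0)
      -> return 1
    -> return 4
  -> return 16
-> return 64

Final answer: 64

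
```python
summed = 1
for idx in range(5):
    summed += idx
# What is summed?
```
Trace:
  summed=1
  summed=1, idx=0
  summed=2, idx=1
  summed=4, idx=2
  summed=7, idx=3
  summed=11, idx=4

Final answer: 11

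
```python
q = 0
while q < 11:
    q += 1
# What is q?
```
Trace:
  q=0
  q=1
  q=2
  q=3
  q=4
  q=5
  q=6
  q=7
  q=8
  q=9
  q=10
  q=11

Final answer: 11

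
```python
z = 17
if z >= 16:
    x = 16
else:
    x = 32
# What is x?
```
Trace:
  z=17
  z=17, x=16

Final answer: 16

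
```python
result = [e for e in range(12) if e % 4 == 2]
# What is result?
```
Trace:
  e=0
  e=1
  e=2
  e=3
  e=4
  e=5
  e=6
  e=7
  e=8
  e=9
  e=10
  e=11
  result=[2, 6, 10]

Final answer: [2, 6, 10]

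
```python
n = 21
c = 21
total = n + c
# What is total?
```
Trace:
  n=21
  n=21, c=21
  n=21, c=21, total=42

Final answer: 42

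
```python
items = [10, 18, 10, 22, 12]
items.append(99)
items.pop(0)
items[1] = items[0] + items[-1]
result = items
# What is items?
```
Trace:
  items=[10, 18, 10, 22, 12]
  items=[10, 18, 10, 22, 12, 99]
  items=[18, 10, 22, 12, 99]
  items=[18, 117, 22, 12, 99]
  items=[18, 117, 22, 12, 99], result=[18, 117, 22, 12, 99]

Final answer: [18, 117, 22, 12, 99]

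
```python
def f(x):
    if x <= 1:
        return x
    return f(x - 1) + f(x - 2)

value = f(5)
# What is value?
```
Call trace (a repeated sub-call is expanded the first time; later identical calls just restate its return value):
f(x=5)
  f(x=4)
    f(x=3)
      f(x=2)
        f(x=1)
        -> return 1
        f(x=0)
        -> return 0
      -> return 1
      f(x=1)
      -> return 1
    -> return 2
    f(x=2) -> return 1  (same call as traced above)
  -> return 3
  f(x=3) -> return 2  (same call as traced above)
-> return 5

Final answer: 5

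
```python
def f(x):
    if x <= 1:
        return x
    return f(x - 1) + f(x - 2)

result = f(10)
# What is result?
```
Call trace (a repeated sub-call is expanded the first time; later identical calls just restate its return value):
f(x=10)
  f(x=9)
    f(x=8)
      f(x=7)
        f(x=6)
          f(x=5)
            f(x=4)
              f(x=3)
                f(x=2)
                  f(x=1)
                  -> return 1
                  f(x=0)
                  -> return 0
                -> return 1
                f(x=1)
                -> return 1
              -> return 2
              f(x=2) -> return 1  (same call as traced above)
            -> return 3
            f(x=3) -> return 2  (same call as traced above)
          -> return 5
          f(x=4) -> return 3  (same call as traced above)
        -> return 8
        f(x=5) -> return 5  (same call as traced above)
      -> return 13
      f(x=6) -> return 8  (same call as traced above)
    -> return 21
    f(x=7) -> return 13  (same call as traced above)
  -> return 34
  f(x=8) -> return 21  (same call as traced above)
-> return 55

Final answer: 55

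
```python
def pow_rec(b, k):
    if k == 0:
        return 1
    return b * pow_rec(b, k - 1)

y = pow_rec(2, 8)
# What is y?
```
Call trace:
pow_rec(b=2, k=8)
  pow_rec(b=2, k=7)
    pow_rec(b=2, k=6)
      pow_rec(b=2, k=5)
        pow_rec(b=2, k=4)
          pow_rec(b=2, k=3)
            pow_rec(b=2, k=2)
              pow_rec(b=2, k=1)
                pow_rec(b=2, k=0)
                -> return 1
              -> return 2
            -> return 4
          -> return 8
        -> return 16
      -> return 32
    -> return 64
  -> return 128
-> return 256

Final answer: 256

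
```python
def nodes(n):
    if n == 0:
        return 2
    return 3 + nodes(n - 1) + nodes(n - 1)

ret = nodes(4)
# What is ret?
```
Call trace (a repeated sub-call is expanded the first time; later identical calls just restate its return value):
nodes(n=4)
  nodes(n=3)
    nodes(n=2)
      nodes(n=1)
        nodes(n=0)
        -> return 2
        nodes(n=0)
        -> return 2
      -> return 7
      nodes(n=1) -> return 7  (same call as traced above)
    -> return 17
    nodes(n=2) -> return 17  (same call as traced above)
  -> return 37
  nodes(n=3) -> return 37  (same call as traced above)
-> return 77

Final answer: 77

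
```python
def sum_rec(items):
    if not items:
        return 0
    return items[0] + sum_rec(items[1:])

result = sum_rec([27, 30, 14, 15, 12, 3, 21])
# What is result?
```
Call trace:
sum_rec(items=[27, 30, 14, 15, 12, 3, 21])
  sum_rec(items=[30, 14, 15, 12, 3, 21])
    sum_rec(items=[14, 15, 12, 3, 21])
      sum_rec(items=[15, 12, 3, 21])
        sum_rec(items=[12, 3, 21])
          sum_rec(items=[3, 21])
            sum_rec(items=[21])
              sum_rec(items=[])
              -> return 0
            -> return 21
          -> return 24
        -> return 36
      -> return 51
    -> return 65
  -> return 95
-> return 122

Final answer: 122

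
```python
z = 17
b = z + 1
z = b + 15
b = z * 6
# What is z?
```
Trace:
  z=17
  z=17, b=18
  z=33, b=18
  z=33, b=198

Final answer: 33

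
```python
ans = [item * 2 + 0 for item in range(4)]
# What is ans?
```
Trace:
  item=0
  item=1
  item=2
  item=3
  ans=[0, 2, 4, 6]

Final answer: [0, 2, 4, 6]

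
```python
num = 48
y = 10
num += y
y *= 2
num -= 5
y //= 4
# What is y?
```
Trace:
  num=48
  num=48, y=10
  num=58, y=10
  num=58, y=20
  num=53, y=20
  num=53, y=5

Final answer: 5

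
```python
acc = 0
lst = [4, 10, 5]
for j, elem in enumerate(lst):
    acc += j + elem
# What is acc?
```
Trace:
  acc=0
  acc=4, j=0, elem=4
  acc=15, j=1, elem=10
  acc=22, j=2, elem=5

Final answer: 22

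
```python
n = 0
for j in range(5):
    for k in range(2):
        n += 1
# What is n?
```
Trace:
  n=0
  n=1, j=0, k=0
  n=2, j=0, k=1
  n=3, j=1, k=0
  n=4, j=1, k=1
  n=5, j=2, k=0
  n=6, j=2, k=1
  n=7, j=3, k=0
  n=8, j=3, k=1
  n=9, j=4, k=0
  n=10, j=4, k=1

Final answer: 10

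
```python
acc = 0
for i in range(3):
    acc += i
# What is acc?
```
Trace:
  acc=0
  acc=0, i=0
  acc=1, i=1
  acc=3, i=2

Final answer: 3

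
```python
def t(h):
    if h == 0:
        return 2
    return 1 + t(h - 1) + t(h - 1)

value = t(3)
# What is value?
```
Call trace (a repeated sub-call is expanded the first time; later identical calls just restate its return value):
t(h=3)
  t(h=2)
    t(h=1)
      t(h=0)
      -> return 2
      t(h=0)
      -> return 2
    -> return 5
    t(h=1) -> return 5  (same call as traced above)
  -> return 11
  t(h=2) -> return 11  (same call as traced above)
-> return 23

Final answer: 23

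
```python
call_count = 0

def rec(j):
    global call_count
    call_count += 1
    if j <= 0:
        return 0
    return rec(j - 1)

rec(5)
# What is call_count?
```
Call trace:
rec(j=5)
  rec(j=4)
    rec(j=3)
      rec(j=2)
        rec(j=1)
          rec(j=0)
          -> return 0
        -> return 0
      -> return 0
    -> return 0
  -> return 0
-> return 0

call_count is incremented once per call. rec is entered once for each j = 5, 4, 3, 2, 1, 0 (the j <= 0 call returns without recursing), i.e. 5 + 1 calls.
call_count = 6

Final answer: 6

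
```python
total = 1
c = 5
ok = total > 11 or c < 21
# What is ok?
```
Trace:
  total=1
  total=1, c=5
  total=1, c=5, ok=True

Final answer: True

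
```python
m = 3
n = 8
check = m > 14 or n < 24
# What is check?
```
Trace:
  m=3
  m=3, n=8
  m=3, n=8, check=True

Final answer: True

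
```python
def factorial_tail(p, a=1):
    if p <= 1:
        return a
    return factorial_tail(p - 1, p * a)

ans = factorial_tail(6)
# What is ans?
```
Call trace:
factorial_tail(p=6, a=1)
  factorial_tail(p=5, a=6)
    factorial_tail(p=4, a=30)
      factorial_tail(p=3, a=120)
        factorial_tail(p=2, a=360)
          factorial_tail(p=1, a=720)
          -> return 720
        -> return 720
      -> return 720
    -> return 720
  -> return 720
-> return 720

Final answer: 720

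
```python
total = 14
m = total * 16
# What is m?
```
Trace:
  total=14
  total=14, m=224

Final answer: 224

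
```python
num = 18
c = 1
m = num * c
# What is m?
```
Trace:
  num=18
  num=18, c=1
  num=18, c=1, m=18

Final answer: 18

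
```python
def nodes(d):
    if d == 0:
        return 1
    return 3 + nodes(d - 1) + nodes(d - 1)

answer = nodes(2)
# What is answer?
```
Call trace (a repeated sub-call is expanded the first time; later identical calls just restate its return value):
nodes(d=2)
  nodes(d=1)
    nodes(d=0)
    -> return 1
    nodes(d=0)
    -> return 1
  -> return 5
  nodes(d=1) -> return 5  (same call as traced above)
-> return 13

Final answer: 13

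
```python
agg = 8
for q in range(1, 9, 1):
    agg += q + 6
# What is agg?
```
Trace:
  agg=8
  agg=15, q=1
  agg=23, q=2
  agg=32, q=3
  agg=42, q=4
  agg=53, q=5
  agg=65, q=6
  agg=78, q=7
  agg=92, q=8

Final answer: 92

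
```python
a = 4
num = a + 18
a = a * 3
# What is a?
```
Trace:
  a=4
  a=4, num=22
  a=12, num=22

Final answer: 12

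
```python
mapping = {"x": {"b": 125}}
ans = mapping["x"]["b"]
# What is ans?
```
Trace:
  mapping={'x': {'b': 125}}
  mapping={'x': {'b': 125}}, ans=125

Final answer: 125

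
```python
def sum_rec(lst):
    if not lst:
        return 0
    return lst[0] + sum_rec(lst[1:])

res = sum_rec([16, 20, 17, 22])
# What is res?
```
Call trace:
sum_rec(lst=[16, 20, 17, 22])
  sum_rec(lst=[20, 17, 22])
    sum_rec(lst=[17, 22])
      sum_rec(lst=[22])
        sum_rec(lst=[])
        -> return 0
      -> return 22
    -> return 39
  -> return 59
-> return 75

Final answer: 75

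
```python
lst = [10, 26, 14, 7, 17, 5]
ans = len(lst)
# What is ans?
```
Trace:
  lst=[10, 26, 14, 7, 17, 5]
  lst=[10, 26, 14, 7, 17, 5], ans=6

Final answer: 6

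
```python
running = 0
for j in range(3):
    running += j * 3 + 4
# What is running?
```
Trace:
  running=0
  running=4, j=0
  running=11, j=1
  running=21, j=2

Final answer: 21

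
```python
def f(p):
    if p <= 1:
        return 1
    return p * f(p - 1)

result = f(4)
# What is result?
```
Call trace:
f(p=4)
  f(p=3)
    f(p=2)
      f(p=1)
      -> return 1
    -> return 2
  -> return 6
-> return 24

Final answer: 24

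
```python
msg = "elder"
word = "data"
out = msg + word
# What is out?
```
Trace:
  msg='elder'
  msg='elder', word='data'
  msg='elder', word='data', out='elderdata'

Final answer: 'elderdata'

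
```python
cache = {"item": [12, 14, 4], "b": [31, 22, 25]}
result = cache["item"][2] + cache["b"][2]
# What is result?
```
Trace:
  cache={'item': [12, 14, 4], 'b': [31, 22, 25]}
  cache={'item': [12, 14, 4], 'b': [31, 22, 25]}, result=29

Final answer: 29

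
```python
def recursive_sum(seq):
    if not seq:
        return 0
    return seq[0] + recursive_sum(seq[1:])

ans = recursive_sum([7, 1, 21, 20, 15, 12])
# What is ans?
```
Call trace:
recursive_sum(seq=[7, 1, 21, 20, 15, 12])
  recursive_sum(seq=[1, 21, 20, 15, 12])
    recursive_sum(seq=[21, 20, 15, 12])
      recursive_sum(seq=[20, 15, 12])
        recursive_sum(seq=[15, 12])
          recursive_sum(seq=[12])
            recursive_sum(seq=[])
            -> return 0
          -> return 12
        -> return 27
      -> return 47
    -> return 68
  -> return 69
-> return 76

Final answer: 76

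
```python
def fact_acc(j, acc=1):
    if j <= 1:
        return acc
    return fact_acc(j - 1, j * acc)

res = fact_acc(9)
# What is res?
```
Call trace:
fact_acc(j=9, acc=1)
  fact_acc(j=8, acc=9)
    fact_acc(j=7, acc=72)
      fact_acc(j=6, acc=504)
        fact_acc(j=5, acc=3024)
          fact_acc(j=4, acc=15120)
            fact_acc(j=3, acc=60480)
              fact_acc(j=2, acc=181440)
                fact_acc(j=1, acc=362880)
                -> return 362880
              -> return 362880
            -> return 362880
          -> return 362880
        -> return 362880
      -> return 362880
    -> return 362880
  -> return 362880
-> return 362880

Final answer: 362880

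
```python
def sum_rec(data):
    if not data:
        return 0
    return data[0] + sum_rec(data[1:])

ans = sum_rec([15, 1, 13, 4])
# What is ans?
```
Call trace:
sum_rec(data=[15, 1, 13, 4])
  sum_rec(data=[1, 13, 4])
    sum_rec(data=[13, 4])
      sum_rec(data=[4])
        sum_rec(data=[])
        -> return 0
      -> return 4
    -> return 17
  -> return 18
-> return 33

Final answer: 33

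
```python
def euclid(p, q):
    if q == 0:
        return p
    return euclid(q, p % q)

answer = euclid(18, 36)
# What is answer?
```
Call trace:
euclid(p=18, q=36)
  euclid(p=36, q=18)
    euclid(p=18, q=0)
    -> return 18
  -> return 18
-> return 18

Final answer: 18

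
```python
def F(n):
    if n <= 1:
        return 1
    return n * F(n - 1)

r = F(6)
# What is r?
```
Call trace:
F(n=6)
  F(n=5)
    F(n=4)
      F(n=3)
        F(n=2)
          F(n=1)
          -> return 1
        -> return 2
      -> return 6
    -> return 24
  -> return 120
-> return 720

Final answer: 720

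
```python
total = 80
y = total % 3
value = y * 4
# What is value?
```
Trace:
  total=80
  total=80, y=2
  total=80, y=2, value=8

Final answer: 8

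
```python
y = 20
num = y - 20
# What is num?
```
Trace:
  y=20
  y=20, num=0

Final answer: 0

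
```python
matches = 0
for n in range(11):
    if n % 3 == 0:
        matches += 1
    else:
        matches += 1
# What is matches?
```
Trace:
  matches=0
  matches=1, n=0
  matches=2, n=1
  matches=3, n=2
  matches=4, n=3
  matches=5, n=4
  matches=6, n=5
  matches=7, n=6
  matches=8, n=7
  matches=9, n=8
  matches=10, n=9
  matches=11, n=10

Final answer: 11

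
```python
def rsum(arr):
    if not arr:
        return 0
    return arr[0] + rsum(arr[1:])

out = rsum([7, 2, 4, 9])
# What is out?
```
Call trace:
rsum(arr=[7, 2, 4, 9])
  rsum(arr=[2, 4, 9])
    rsum(arr=[4, 9])
      rsum(arr=[9])
        rsum(arr=[])
        -> return 0
      -> return 9
    -> return 13
  -> return 15
-> return 22

Final answer: 22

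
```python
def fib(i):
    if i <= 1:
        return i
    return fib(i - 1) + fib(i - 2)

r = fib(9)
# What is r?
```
Call trace (a repeated sub-call is expanded the first time; later identical calls just restate its return value):
fib(i=9)
  fib(i=8)
    fib(i=7)
      fib(i=6)
        fib(i=5)
          fib(i=4)
            fib(i=3)
              fib(i=2)
                fib(i=1)
                -> return 1
                fib(i=0)
                -> return 0
              -> return 1
              fib(i=1)
              -> return 1
            -> return 2
            fib(i=2) -> return 1  (same call as traced above)
          -> return 3
          fib(i=3) -> return 2  (same call as traced above)
        -> return 5
        fib(i=4) -> return 3  (same call as traced above)
      -> return 8
      fib(i=5) -> return 5  (same call as traced above)
    -> return 13
    fib(i=6) -> return 8  (same call as traced above)
  -> return 21
  fib(i=7) -> return 13  (same call as traced above)
-> return 34

Final answer: 34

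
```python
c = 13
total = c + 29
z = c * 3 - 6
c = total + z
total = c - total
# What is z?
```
Trace:
  c=13
  c=13, total=42
  c=13, total=42, z=33
  c=75, total=42, z=33
  c=75, total=33, z=33

Final answer: 33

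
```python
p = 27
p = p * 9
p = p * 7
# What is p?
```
Trace:
  p=27
  p=243
  p=1701

Final answer: 1701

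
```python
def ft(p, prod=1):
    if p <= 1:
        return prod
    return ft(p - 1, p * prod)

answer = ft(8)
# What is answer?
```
Call trace:
ft(p=8, prod=1)
  ft(p=7, prod=8)
    ft(p=6, prod=56)
      ft(p=5, prod=336)
        ft(p=4, prod=1680)
          ft(p=3, prod=6720)
            ft(p=2, prod=20160)
              ft(p=1, prod=40320)
              -> return 40320
            -> return 40320
          -> return 40320
        -> return 40320
      -> return 40320
    -> return 40320
  -> return 40320
-> return 40320

Final answer: 40320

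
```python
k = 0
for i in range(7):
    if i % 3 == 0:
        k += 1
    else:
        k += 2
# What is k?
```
Trace:
  k=0
  k=1, i=0
  k=3, i=1
  k=5, i=2
  k=6, i=3
  k=8, i=4
  k=10, i=5
  k=11, i=6

Final answer: 11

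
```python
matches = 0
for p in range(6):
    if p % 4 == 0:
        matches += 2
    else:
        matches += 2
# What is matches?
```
Trace:
  matches=0
  matches=2, p=0
  matches=4, p=1
  matches=6, p=2
  matches=8, p=3
  matches=10, p=4
  matches=12, p=5

Final answer: 12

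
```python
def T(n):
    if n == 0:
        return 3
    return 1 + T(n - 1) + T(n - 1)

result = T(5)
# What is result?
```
Call trace (a repeated sub-call is expanded the first time; later identical calls just restate its return value):
T(n=5)
  T(n=4)
    T(n=3)
      T(n=2)
        T(n=1)
          T(n=0)
          -> return 3
          T(n=0)
          -> return 3
        -> return 7
        T(n=1) -> return 7  (same call as traced above)
      -> return 15
      T(n=2) -> return 15  (same call as traced above)
    -> return 31
    T(n=3) -> return 31  (same call as traced above)
  -> return 63
  T(n=4) -> return 63  (same call as traced above)
-> return 127

Final answer: 127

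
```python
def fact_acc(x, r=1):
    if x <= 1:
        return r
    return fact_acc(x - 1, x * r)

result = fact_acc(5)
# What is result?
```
Call trace:
fact_acc(x=5, r=1)
  fact_acc(x=4, r=5)
    fact_acc(x=3, r=20)
      fact_acc(x=2, r=60)
        fact_acc(x=1, r=120)
        -> return 120
      -> return 120
    -> return 120
  -> return 120
-> return 120

Final answer: 120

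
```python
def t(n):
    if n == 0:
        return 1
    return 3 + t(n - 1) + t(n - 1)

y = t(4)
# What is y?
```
Call trace (a repeated sub-call is expanded the first time; later identical calls just restate its return value):
t(n=4)
  t(n=3)
    t(n=2)
      t(n=1)
        t(n=0)
        -> return 1
        t(n=0)
        -> return 1
      -> return 5
      t(n=1) -> return 5  (same call as traced above)
    -> return 13
    t(n=2) -> return 13  (same call as traced above)
  -> return 29
  t(n=3) -> return 29  (same call as traced above)
-> return 61

Final answer: 61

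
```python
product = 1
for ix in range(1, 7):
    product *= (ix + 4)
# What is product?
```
Trace:
  product=1
  product=5, ix=1
  product=30, ix=2
  product=210, ix=3
  product=1680, ix=4
  product=15120, ix=5
  product=151200, ix=6

Final answer: 151200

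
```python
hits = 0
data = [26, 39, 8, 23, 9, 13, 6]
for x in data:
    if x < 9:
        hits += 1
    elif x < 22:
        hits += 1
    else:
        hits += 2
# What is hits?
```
Trace:
  hits=0
  hits=2, x=26
  hits=4, x=39
  hits=5, x=8
  hits=7, x=23
  hits=8, x=9
  hits=9, x=13
  hits=10, x=6

Final answer: 10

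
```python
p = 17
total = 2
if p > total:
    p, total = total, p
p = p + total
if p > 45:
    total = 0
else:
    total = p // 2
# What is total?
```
Trace:
  p=17
  p=17, total=2
  p=2, total=17
  p=19, total=17
  p=19, total=9

Final answer: 9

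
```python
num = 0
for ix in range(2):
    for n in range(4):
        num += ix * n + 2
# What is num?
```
Trace:
  num=0
  num=2, ix=0, n=0
  num=4, ix=0, n=1
  num=6, ix=0, n=2
  num=8, ix=0, n=3
  num=10, ix=1, n=0
  num=13, ix=1, n=1
  num=17, ix=1, n=2
  num=22, ix=1, n=3

Final answer: 22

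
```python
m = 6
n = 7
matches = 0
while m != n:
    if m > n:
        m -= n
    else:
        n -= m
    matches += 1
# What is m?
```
Trace:
  m=6
  m=6, n=7
  m=6, n=7, matches=0
  m=6, n=1, matches=1
  m=5, n=1, matches=2
  m=4, n=1, matches=3
  m=3, n=1, matches=4
  m=2, n=1, matches=5
  m=1, n=1, matches=6

Final answer: 1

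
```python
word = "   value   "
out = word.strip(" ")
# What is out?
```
Trace:
  word='   value   '
  word='   value   ', out='value'

Final answer: 'value'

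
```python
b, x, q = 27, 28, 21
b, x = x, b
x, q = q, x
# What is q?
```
Trace:
  b=27, x=28, q=21
  b=28, x=27, q=21
  b=28, x=21, q=27

Final answer: 27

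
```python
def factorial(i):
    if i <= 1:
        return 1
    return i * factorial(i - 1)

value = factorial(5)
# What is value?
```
Call trace:
factorial(i=5)
  factorial(i=4)
    factorial(i=3)
      factorial(i=2)
        factorial(i=1)
        -> return 1
      -> return 2
    -> return 6
  -> return 24
-> return 120

Final answer: 120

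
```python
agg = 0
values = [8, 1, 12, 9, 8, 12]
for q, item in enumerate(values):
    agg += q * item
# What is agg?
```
Trace:
  agg=0
  agg=0, q=0, item=8
  agg=1, q=1, item=1
  agg=25, q=2, item=12
  agg=52, q=3, item=9
  agg=84, q=4, item=8
  agg=144, q=5, item=12

Final answer: 144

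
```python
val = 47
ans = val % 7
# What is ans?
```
Trace:
  val=47
  val=47, ans=5

Final answer: 5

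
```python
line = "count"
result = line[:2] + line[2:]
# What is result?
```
Trace:
  line='count'
  line='count', result='count'

Final answer: 'count'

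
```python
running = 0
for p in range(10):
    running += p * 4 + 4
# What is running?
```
Trace:
  running=0
  running=4, p=0
  running=12, p=1
  running=24, p=2
  running=40, p=3
  running=60, p=4
  running=84, p=5
  running=112, p=6
  running=144, p=7
  running=180, p=8
  running=220, p=9

Final answer: 220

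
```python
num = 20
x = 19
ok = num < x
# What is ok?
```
Trace:
  num=20
  num=20, x=19
  num=20, x=19, ok=False

Final answer: False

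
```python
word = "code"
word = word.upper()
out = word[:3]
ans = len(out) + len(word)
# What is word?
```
Trace:
  word='code'
  word='CODE'
  word='CODE', out='COD'
  word='CODE', out='COD', ans=7

Final answer: 'CODE'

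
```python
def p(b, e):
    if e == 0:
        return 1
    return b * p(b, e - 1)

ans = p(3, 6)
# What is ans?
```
Call trace:
p(b=3, e=6)
  p(b=3, e=5)
    p(b=3, e=4)
      p(b=3, e=3)
        p(b=3, e=2)
          p(b=3, e=1)
            p(b=3, e=0)
            -> return 1
          -> return 3
        -> return 9
      -> return 27
    -> return 81
  -> return 243
-> return 729

Final answer: 729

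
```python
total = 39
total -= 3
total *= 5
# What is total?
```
Trace:
  total=39
  total=36
  total=180

Final answer: 180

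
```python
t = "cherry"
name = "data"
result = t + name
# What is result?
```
Trace:
  t='cherry'
  t='cherry', name='data'
  t='cherry', name='data', result='cherrydata'

Final answer: 'cherrydata'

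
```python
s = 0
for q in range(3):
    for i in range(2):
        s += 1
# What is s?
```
Trace:
  s=0
  s=1, q=0, i=0
  s=2, q=0, i=1
  s=3, q=1, i=0
  s=4, q=1, i=1
  s=5, q=2, i=0
  s=6, q=2, i=1

Final answer: 6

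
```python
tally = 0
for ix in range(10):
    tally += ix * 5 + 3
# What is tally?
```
Trace:
  tally=0
  tally=3, ix=0
  tally=11, ix=1
  tally=24, ix=2
  tally=42, ix=3
  tally=65, ix=4
  tally=93, ix=5
  tally=126, ix=6
  tally=164, ix=7
  tally=207, ix=8
  tally=255, ix=9

Final answer: 255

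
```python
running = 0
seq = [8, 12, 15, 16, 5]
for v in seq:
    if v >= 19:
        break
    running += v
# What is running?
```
Trace:
  running=0
  running=8, v=8
  running=20, v=12
  running=35, v=15
  running=51, v=16
  running=56, v=5

Final answer: 56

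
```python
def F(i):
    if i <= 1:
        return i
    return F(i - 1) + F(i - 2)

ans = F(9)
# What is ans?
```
Call trace (a repeated sub-call is expanded the first time; later identical calls just restate its return value):
F(i=9)
  F(i=8)
    F(i=7)
      F(i=6)
        F(i=5)
          F(i=4)
            F(i=3)
              F(i=2)
                F(i=1)
                -> return 1
                F(i=0)
                -> return 0
              -> return 1
              F(i=1)
              -> return 1
            -> return 2
            F(i=2) -> return 1  (same call as traced above)
          -> return 3
          F(i=3) -> return 2  (same call as traced above)
        -> return 5
        F(i=4) -> return 3  (same call as traced above)
      -> return 8
      F(i=5) -> return 5  (same call as traced above)
    -> return 13
    F(i=6) -> return 8  (same call as traced above)
  -> return 21
  F(i=7) -> return 13  (same call as traced above)
-> return 34

Final answer: 34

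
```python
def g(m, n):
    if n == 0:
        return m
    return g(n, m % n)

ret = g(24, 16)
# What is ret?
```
Call trace:
g(m=24, n=16)
  g(m=16, n=8)
    g(m=8, n=0)
    -> return 8
  -> return 8
-> return 8

Final answer: 8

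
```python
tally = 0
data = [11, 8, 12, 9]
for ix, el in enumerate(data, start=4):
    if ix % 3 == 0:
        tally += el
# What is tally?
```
Trace:
  tally=0
  tally=0, ix=4, el=11
  tally=0, ix=5, el=8
  tally=12, ix=6, el=12
  tally=12, ix=7, el=9

Final answer: 12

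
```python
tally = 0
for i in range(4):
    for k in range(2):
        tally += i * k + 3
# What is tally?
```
Trace:
  tally=0
  tally=3, i=0, k=0
  tally=6, i=0, k=1
  tally=9, i=1, k=0
  tally=13, i=1, k=1
  tally=16, i=2, k=0
  tally=21, i=2, k=1
  tally=24, i=3, k=0
  tally=30, i=3, k=1

Final answer: 30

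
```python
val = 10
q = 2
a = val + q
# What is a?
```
Trace:
  val=10
  val=10, q=2
  val=10, q=2, a=12

Final answer: 12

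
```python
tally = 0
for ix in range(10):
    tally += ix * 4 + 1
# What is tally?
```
Trace:
  tally=0
  tally=1, ix=0
  tally=6, ix=1
  tally=15, ix=2
  tally=28, ix=3
  tally=45, ix=4
  tally=66, ix=5
  tally=91, ix=6
  tally=120, ix=7
  tally=153, ix=8
  tally=190, ix=9

Final answer: 190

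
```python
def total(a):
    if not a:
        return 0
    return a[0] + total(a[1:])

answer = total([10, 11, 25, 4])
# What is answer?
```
Call trace:
total(a=[10, 11, 25, 4])
  total(a=[11, 25, 4])
    total(a=[25, 4])
      total(a=[4])
        total(a=[])
        -> return 0
      -> return 4
    -> return 29
  -> return 40
-> return 50

Final answer: 50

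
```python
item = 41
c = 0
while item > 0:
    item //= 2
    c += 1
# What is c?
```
Trace:
  item=41
  item=41, c=0
  item=20, c=1
  item=10, c=2
  item=5, c=3
  item=2, c=4
  item=1, c=5
  item=0, c=6

Final answer: 6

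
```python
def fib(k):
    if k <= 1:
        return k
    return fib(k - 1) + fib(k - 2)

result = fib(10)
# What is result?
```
Call trace (a repeated sub-call is expanded the first time; later identical calls just restate its return value):
fib(k=10)
  fib(k=9)
    fib(k=8)
      fib(k=7)
        fib(k=6)
          fib(k=5)
            fib(k=4)
              fib(k=3)
                fib(k=2)
                  fib(k=1)
                  -> return 1
                  fib(k=0)
                  -> return 0
                -> return 1
                fib(k=1)
                -> return 1
              -> return 2
              fib(k=2) -> return 1  (same call as traced above)
            -> return 3
            fib(k=3) -> return 2  (same call as traced above)
          -> return 5
          fib(k=4) -> return 3  (same call as traced above)
        -> return 8
        fib(k=5) -> return 5  (same call as traced above)
      -> return 13
      fib(k=6) -> return 8  (same call as traced above)
    -> return 21
    fib(k=7) -> return 13  (same call as traced above)
  -> return 34
  fib(k=8) -> return 21  (same call as traced above)
-> return 55

Final answer: 55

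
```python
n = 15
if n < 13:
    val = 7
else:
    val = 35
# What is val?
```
Trace:
  n=15
  n=15, val=35

Final answer: 35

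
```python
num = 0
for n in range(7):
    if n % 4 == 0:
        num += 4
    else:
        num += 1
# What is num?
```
Trace:
  num=0
  num=4, n=0
  num=5, n=1
  num=6, n=2
  num=7, n=3
  num=11, n=4
  num=12, n=5
  num=13, n=6

Final answer: 13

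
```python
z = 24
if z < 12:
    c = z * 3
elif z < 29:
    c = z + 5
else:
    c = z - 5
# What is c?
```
Trace:
  z=24
  z=24, c=29

Final answer: 29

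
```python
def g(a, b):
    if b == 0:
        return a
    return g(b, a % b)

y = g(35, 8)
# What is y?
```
Call trace:
g(a=35, b=8)
  g(a=8, b=3)
    g(a=3, b=2)
      g(a=2, b=1)
        g(a=1, b=0)
        -> return 1
      -> return 1
    -> return 1
  -> return 1
-> return 1

Final answer: 1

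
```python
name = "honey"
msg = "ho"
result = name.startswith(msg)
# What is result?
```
Trace:
  name='honey'
  name='honey', msg='ho'
  name='honey', msg='ho', result=True

Final answer: True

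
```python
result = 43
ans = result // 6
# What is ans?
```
Trace:
  result=43
  result=43, ans=7

Final answer: 7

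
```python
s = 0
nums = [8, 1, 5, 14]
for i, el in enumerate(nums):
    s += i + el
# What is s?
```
Trace:
  s=0
  s=8, i=0, el=8
  s=10, i=1, el=1
  s=17, i=2, el=5
  s=34, i=3, el=14

Final answer: 34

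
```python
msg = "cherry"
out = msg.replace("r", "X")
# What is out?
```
Trace:
  msg='cherry'
  msg='cherry', out='cheXXy'

Final answer: 'cheXXy'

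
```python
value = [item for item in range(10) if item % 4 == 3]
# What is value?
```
Trace:
  item=0
  item=1
  item=2
  item=3
  item=4
  item=5
  item=6
  item=7
  item=8
  item=9
  value=[3, 7]

Final answer: [3, 7]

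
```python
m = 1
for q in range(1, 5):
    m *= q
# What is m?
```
Trace:
  m=1
  m=1, q=1
  m=2, q=2
  m=6, q=3
  m=24, q=4

Final answer: 24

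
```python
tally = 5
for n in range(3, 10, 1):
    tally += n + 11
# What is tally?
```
Trace:
  tally=5
  tally=19, n=3
  tally=34, n=4
  tally=50, n=5
  tally=67, n=6
  tally=85, n=7
  tally=104, n=8
  tally=124, n=9

Final answer: 124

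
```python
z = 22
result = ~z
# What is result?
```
Trace:
  z=22
  z=22, result=-23

Final answer: -23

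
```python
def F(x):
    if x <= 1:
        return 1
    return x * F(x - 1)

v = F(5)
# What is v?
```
Call trace:
F(x=5)
  F(x=4)
    F(x=3)
      F(x=2)
        F(x=1)
        -> return 1
      -> return 2
    -> return 6
  -> return 24
-> return 120

Final answer: 120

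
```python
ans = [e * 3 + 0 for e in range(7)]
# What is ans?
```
Trace:
  e=0
  e=1
  e=2
  e=3
  e=4
  e=5
  e=6
  ans=[0, 3, 6, 9, 12, 15, 18]

Final answer: [0, 3, 6, 9, 12, 15, 18]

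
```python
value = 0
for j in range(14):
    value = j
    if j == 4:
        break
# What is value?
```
Trace:
  value=0
  value=0, j=0
  value=1, j=1
  value=2, j=2
  value=3, j=3
  value=4, j=4

Final answer: 4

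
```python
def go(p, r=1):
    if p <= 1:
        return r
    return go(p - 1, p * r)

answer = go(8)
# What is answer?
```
Call trace:
go(p=8, r=1)
  go(p=7, r=8)
    go(p=6, r=56)
      go(p=5, r=336)
        go(p=4, r=1680)
          go(p=3, r=6720)
            go(p=2, r=20160)
              go(p=1, r=40320)
              -> return 40320
            -> return 40320
          -> return 40320
        -> return 40320
      -> return 40320
    -> return 40320
  -> return 40320
-> return 40320

Final answer: 40320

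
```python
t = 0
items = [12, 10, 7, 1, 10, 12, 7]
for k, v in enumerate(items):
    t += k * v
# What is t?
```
Trace:
  t=0
  t=0, k=0, v=12
  t=10, k=1, v=10
  t=24, k=2, v=7
  t=27, k=3, v=1
  t=67, k=4, v=10
  t=127, k=5, v=12
  t=169, k=6, v=7

Final answer: 169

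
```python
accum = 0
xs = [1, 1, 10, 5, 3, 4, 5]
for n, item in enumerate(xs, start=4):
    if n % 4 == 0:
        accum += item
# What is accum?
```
Trace:
  accum=0
  accum=1, n=4, item=1
  accum=1, n=5, item=1
  accum=1, n=6, item=10
  accum=1, n=7, item=5
  accum=4, n=8, item=3
  accum=4, n=9, item=4
  accum=4, n=10, item=5

Final answer: 4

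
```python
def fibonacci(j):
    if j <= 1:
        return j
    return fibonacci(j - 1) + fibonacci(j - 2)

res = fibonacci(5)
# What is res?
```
Call trace (a repeated sub-call is expanded the first time; later identical calls just restate its return value):
fibonacci(j=5)
  fibonacci(j=4)
    fibonacci(j=3)
      fibonacci(j=2)
        fibonacci(j=1)
        -> return 1
        fibonacci(j=0)
        -> return 0
      -> return 1
      fibonacci(j=1)
      -> return 1
    -> return 2
    fibonacci(j=2) -> return 1  (same call as traced above)
  -> return 3
  fibonacci(j=3) -> return 2  (same call as traced above)
-> return 5

Final answer: 5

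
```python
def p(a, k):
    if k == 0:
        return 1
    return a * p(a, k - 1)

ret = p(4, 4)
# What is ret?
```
Call trace:
p(a=4, k=4)
  p(a=4, k=3)
    p(a=4, k=2)
      p(a=4, k=1)
        p(a=4, k=0)
        -> return 1
      -> return 4
    -> return 16
  -> return 64
-> return 256

Final answer: 256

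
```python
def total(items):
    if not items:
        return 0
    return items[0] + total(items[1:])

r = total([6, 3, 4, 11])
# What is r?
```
Call trace:
total(items=[6, 3, 4, 11])
  total(items=[3, 4, 11])
    total(items=[4, 11])
      total(items=[11])
        total(items=[])
        -> return 0
      -> return 11
    -> return 15
  -> return 18
-> return 24

Final answer: 24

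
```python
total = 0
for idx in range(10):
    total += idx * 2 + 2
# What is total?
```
Trace:
  total=0
  total=2, idx=0
  total=6, idx=1
  total=12, idx=2
  total=20, idx=3
  total=30, idx=4
  total=42, idx=5
  total=56, idx=6
  total=72, idx=7
  total=90, idx=8
  total=110, idx=9

Final answer: 110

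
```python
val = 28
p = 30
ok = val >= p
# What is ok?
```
Trace:
  val=28
  val=28, p=30
  val=28, p=30, ok=False

Final answer: False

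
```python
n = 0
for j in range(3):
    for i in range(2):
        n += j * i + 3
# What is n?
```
Trace:
  n=0
  n=3, j=0, i=0
  n=6, j=0, i=1
  n=9, j=1, i=0
  n=13, j=1, i=1
  n=16, j=2, i=0
  n=21, j=2, i=1

Final answer: 21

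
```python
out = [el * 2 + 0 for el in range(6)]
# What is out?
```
Trace:
  el=0
  el=1
  el=2
  el=3
  el=4
  el=5
  out=[0, 2, 4, 6, 8, 10]

Final answer: [0, 2, 4, 6, 8, 10]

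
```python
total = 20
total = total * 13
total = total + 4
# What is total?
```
Trace:
  total=20
  total=260
  total=264

Final answer: 264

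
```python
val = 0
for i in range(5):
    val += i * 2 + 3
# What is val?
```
Trace:
  val=0
  val=3, i=0
  val=8, i=1
  val=15, i=2
  val=24, i=3
  val=35, i=4

Final answer: 35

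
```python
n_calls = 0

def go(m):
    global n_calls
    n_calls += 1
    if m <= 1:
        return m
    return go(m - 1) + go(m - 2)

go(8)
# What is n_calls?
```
Call trace (a repeated sub-call is expanded the first time; later identical calls just restate its return value):
go(m=8)
  go(m=7)
    go(m=6)
      go(m=5)
        go(m=4)
          go(m=3)
            go(m=2)
              go(m=1)
              -> return 1
              go(m=0)
              -> return 0
            -> return 1
            go(m=1)
            -> return 1
          -> return 2
          go(m=2) -> return 1  (same call as traced above)
        -> return 3
        go(m=3) -> return 2  (same call as traced above)
      -> return 5
      go(m=4) -> return 3  (same call as traced above)
    -> return 8
    go(m=5) -> return 5  (same call as traced above)
  -> return 13
  go(m=6) -> return 8  (same call as traced above)
-> return 21

n_calls is incremented once per call, so count the calls in each subtree. Let C(m) = number of calls made by go(m).
C(0) = C(1) = 1 (base case, no recursion); C(m) = 1 + C(m - 1) + C(m - 2) otherwise.
C(2) = 1 + C(1) + C(0) = 1 + 1 + 1 = 3
C(3) = 1 + C(2) + C(1) = 1 + 3 + 1 = 5
C(4) = 1 + C(3) + C(2) = 1 + 5 + 3 = 9
C(5) = 1 + C(4) + C(3) = 1 + 9 + 5 = 15
C(6) = 1 + C(5) + C(4) = 1 + 15 + 9 = 25
C(7) = 1 + C(6) + C(5) = 1 + 25 + 15 = 41
C(8) = 1 + C(7) + C(6) = 1 + 41 + 25 = 67
n_calls = C(8) = 67

Final answer: 67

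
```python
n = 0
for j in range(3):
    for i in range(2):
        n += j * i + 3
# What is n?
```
Trace:
  n=0
  n=3, j=0, i=0
  n=6, j=0, i=1
  n=9, j=1, i=0
  n=13, j=1, i=1
  n=16, j=2, i=0
  n=21, j=2, i=1

Final answer: 21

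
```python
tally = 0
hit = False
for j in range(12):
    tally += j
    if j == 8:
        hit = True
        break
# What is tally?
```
Trace:
  tally=0
  tally=0, hit=False
  tally=0, hit=False, j=0
  tally=1, hit=False, j=1
  tally=3, hit=False, j=2
  tally=6, hit=False, j=3
  tally=10, hit=False, j=4
  tally=15, hit=False, j=5
  tally=21, hit=False, j=6
  tally=28, hit=False, j=7
  tally=36, hit=True, j=8

Final answer: 36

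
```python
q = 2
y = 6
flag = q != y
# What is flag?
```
Trace:
  q=2
  q=2, y=6
  q=2, y=6, flag=True

Final answer: True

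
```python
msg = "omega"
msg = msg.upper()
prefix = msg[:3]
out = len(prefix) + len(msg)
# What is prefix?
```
Trace:
  msg='omega'
  msg='OMEGA'
  msg='OMEGA', prefix='OME'
  msg='OMEGA', prefix='OME', out=8

Final answer: 'OME'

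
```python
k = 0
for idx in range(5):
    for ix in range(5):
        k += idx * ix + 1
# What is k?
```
Trace:
  k=0
  k=1, idx=0, ix=0
  k=2, idx=0, ix=1
  k=3, idx=0, ix=2
  k=4, idx=0, ix=3
  k=5, idx=0, ix=4
  k=6, idx=1, ix=0
  k=8, idx=1, ix=1
  k=11, idx=1, ix=2
  k=15, idx=1, ix=3
  k=20, idx=1, ix=4
  k=21, idx=2, ix=0
  k=24, idx=2, ix=1
  k=29, idx=2, ix=2
  k=36, idx=2, ix=3
  k=45, idx=2, ix=4
  k=46, idx=3, ix=0
  k=50, idx=3, ix=1
  k=57, idx=3, ix=2
  k=67, idx=3, ix=3
  k=80, idx=3, ix=4
  k=81, idx=4, ix=0
  k=86, idx=4, ix=1
  k=95, idx=4, ix=2
  k=108, idx=4, ix=3
  k=125, idx=4, ix=4

Final answer: 125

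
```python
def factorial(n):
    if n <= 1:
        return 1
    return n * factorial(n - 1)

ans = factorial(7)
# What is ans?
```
Call trace:
factorial(n=7)
  factorial(n=6)
    factorial(n=5)
      factorial(n=4)
        factorial(n=3)
          factorial(n=2)
            factorial(n=1)
            -> return 1
          -> return 2
        -> return 6
      -> return 24
    -> return 120
  -> return 720
-> return 5040

Final answer: 5040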